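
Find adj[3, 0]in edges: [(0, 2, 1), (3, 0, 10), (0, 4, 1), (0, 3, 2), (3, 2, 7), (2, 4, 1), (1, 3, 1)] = 10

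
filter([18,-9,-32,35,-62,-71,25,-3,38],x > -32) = keep x where x > -32: 18✓, -9✓, -32✗, 35✓, -62✗, -71✗, 25✓, -3✓, 38✓
= [18, -9, 35, 25, -3, 38]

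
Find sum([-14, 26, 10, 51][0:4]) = slice → [-14, 26, 10, 51]
(-14) + 26 + 10 + 51
= 73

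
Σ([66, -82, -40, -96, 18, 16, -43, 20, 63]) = 66 + (-82) + (-40) + (-96) + 18 + 16 + (-43) + 20 + 63
= -78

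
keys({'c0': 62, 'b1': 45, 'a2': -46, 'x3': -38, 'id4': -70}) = ['c0', 'b1', 'a2', 'x3', 'id4']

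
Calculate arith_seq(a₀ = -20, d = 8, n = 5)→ a_0 = -20 + 0*8 = -20
a_1 = -20 + 1*8 = -12
a_2 = -20 + 2*8 = -4
...
= [-20, -12, -4, 4, 12]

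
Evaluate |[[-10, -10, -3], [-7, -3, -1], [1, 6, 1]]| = 27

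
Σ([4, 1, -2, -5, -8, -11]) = -21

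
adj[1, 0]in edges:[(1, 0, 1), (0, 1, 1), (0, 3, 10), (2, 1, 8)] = 1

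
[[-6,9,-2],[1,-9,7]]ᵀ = [[-6, 1], [9, -9], [-2, 7]]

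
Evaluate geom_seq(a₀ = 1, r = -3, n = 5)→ a_0 = 1*(-3)^0 = 1
a_1 = 1*(-3)^1 = -3
a_2 = 1*(-3)^2 = 9
...
= [1, -3, 9, -27, 81]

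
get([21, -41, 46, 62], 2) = 46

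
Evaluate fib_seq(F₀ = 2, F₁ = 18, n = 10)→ F_2 = F_1 + F_0 = 20
F_3 = F_2 + F_1 = 38
F_4 = F_3 + F_2 = 58
...
= [2, 18, 20, 38, 58, 96, 154, 250, 404, 654]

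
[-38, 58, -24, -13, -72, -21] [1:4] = [58, -24, -13]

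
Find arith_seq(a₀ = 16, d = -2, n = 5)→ a_0 = 16 + 0*-2 = 16
a_1 = 16 + 1*-2 = 14
a_2 = 16 + 2*-2 = 12
...
= [16, 14, 12, 10, 8]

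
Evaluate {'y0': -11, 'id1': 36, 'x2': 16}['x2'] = 16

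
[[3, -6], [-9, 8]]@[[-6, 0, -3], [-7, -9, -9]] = C[0][0] = (3)*(-6) + (-6)*(-7) = 24
C[0][1] = (3)*(0) + (-6)*(-9) = 54
C[0][2] = (3)*(-3) + (-6)*(-9) = 45
C[1][0] = (-9)*(-6) + (8)*(-7) = -2
C[1][1] = (-9)*(0) + (8)*(-9) = -72
C[1][2] = (-9)*(-3) + (8)*(-9) = -45
= [[24, 54, 45], [-2, -72, -45]]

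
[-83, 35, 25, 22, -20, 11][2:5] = [25, 22, -20]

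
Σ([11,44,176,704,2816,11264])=11 + 44 + 176 + 704 + 2816 + 11264
= 15015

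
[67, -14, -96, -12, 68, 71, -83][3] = -12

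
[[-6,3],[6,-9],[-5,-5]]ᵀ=[[-6, 6, -5], [3, -9, -5]]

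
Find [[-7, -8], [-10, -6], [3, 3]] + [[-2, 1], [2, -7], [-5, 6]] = [[-9, -7], [-8, -13], [-2, 9]]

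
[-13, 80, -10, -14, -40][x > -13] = keep x where x > -13: -13✗, 80✓, -10✓, -14✗, -40✗
= [80, -10]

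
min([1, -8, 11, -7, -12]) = -12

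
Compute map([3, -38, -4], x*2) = 3*2=6, -38*2=-76, -4*2=-8
= [6, -76, -8]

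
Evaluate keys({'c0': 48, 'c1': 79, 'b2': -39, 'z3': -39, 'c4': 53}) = ['c0', 'c1', 'b2', 'z3', 'c4']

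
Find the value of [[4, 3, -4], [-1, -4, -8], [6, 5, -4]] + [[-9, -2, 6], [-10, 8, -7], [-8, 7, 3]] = [[-5, 1, 2], [-11, 4, -15], [-2, 12, -1]]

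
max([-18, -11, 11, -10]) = 11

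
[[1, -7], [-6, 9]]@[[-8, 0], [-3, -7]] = [[13, 49], [21, -63]]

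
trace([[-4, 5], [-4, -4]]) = diagonal: (-4) + (-4)
= -8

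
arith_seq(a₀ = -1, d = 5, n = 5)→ [-1, 4, 9, 14, 19]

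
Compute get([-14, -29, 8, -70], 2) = 8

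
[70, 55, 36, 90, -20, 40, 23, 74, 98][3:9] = [90, -20, 40, 23, 74, 98]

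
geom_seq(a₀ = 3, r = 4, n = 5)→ a_0 = 3*4^0 = 3
a_1 = 3*4^1 = 12
a_2 = 3*4^2 = 48
...
= [3, 12, 48, 192, 768]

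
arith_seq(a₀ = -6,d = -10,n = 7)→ a_0 = -6 + 0*-10 = -6
a_1 = -6 + 1*-10 = -16
a_2 = -6 + 2*-10 = -26
...
= [-6, -16, -26, -36, -46, -56, -66]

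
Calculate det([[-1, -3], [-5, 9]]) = (-1)*(9) - (-3)*(-5)
= -24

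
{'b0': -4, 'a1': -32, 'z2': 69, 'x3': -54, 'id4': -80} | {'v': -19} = {'b0': -4, 'a1': -32, 'z2': 69, 'x3': -54, 'id4': -80, 'v': -19}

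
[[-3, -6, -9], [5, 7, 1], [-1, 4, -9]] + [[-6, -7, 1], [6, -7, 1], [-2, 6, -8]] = [[-9, -13, -8], [11, 0, 2], [-3, 10, -17]]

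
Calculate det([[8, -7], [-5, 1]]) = -27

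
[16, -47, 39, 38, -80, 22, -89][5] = 22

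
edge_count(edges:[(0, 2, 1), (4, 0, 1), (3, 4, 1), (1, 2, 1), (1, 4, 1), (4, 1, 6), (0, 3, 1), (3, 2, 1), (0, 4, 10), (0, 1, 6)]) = 10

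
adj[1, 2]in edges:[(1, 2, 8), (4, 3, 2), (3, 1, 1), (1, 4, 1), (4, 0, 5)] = 8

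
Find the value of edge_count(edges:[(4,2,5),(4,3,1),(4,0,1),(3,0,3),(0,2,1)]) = 5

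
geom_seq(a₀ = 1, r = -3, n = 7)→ a_0 = 1*(-3)^0 = 1
a_1 = 1*(-3)^1 = -3
a_2 = 1*(-3)^2 = 9
...
= [1, -3, 9, -27, 81, -243, 729]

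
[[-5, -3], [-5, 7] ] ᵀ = [[-5, -5], [-3, 7]]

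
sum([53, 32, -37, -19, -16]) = 13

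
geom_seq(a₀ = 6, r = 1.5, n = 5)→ a_0 = 6*1.5^0 = 6.0
a_1 = 6*1.5^1 = 9.0
a_2 = 6*1.5^2 = 13.5
...
= [6.0, 9.0, 13.5, 20.25, 30.375]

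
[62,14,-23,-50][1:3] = [14, -23]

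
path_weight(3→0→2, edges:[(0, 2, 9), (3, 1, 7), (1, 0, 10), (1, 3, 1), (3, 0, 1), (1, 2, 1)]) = 10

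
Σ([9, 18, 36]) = 9 + 18 + 36
= 63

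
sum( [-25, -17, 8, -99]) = (-25) + (-17) + 8 + (-99)
= -133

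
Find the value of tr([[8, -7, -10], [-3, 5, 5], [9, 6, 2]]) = diagonal: 8 + 5 + 2
= 15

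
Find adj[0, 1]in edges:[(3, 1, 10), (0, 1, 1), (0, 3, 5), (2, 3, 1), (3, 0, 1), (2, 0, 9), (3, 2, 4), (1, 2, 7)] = 1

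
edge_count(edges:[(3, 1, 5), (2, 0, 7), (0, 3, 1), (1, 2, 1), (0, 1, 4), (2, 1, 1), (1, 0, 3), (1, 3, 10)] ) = 8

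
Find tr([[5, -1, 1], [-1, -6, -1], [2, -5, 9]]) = diagonal: 5 + (-6) + 9
= 8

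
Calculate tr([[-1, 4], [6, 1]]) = 0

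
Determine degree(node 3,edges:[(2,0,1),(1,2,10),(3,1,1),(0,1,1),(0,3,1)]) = incident: (3,1), (0,3)
= 2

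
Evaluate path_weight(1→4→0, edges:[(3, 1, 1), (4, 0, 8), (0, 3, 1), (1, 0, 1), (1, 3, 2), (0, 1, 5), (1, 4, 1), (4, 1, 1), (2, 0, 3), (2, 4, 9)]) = w(1→4)=1 + w(4→0)=8
= 9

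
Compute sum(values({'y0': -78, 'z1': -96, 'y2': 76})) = -98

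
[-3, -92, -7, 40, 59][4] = 59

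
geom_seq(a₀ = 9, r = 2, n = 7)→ [9, 18, 36, 72, 144, 288, 576]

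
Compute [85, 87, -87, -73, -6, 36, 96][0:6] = [85, 87, -87, -73, -6, 36]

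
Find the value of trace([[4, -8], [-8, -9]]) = -5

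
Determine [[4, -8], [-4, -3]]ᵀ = [[4, -4], [-8, -3]]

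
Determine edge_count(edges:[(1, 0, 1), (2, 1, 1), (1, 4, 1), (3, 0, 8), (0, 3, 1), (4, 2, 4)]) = 6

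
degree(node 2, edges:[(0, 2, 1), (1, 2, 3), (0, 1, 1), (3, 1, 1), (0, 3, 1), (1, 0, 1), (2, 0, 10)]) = 3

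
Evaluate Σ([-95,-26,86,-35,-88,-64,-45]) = -267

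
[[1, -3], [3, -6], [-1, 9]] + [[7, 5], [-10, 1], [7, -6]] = [[8, 2], [-7, -5], [6, 3]]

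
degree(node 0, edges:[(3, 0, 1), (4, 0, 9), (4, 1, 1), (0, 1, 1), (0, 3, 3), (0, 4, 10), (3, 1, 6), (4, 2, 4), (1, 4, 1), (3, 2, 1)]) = 5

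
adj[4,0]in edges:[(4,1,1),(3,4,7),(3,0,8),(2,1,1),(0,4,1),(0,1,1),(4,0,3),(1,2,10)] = 3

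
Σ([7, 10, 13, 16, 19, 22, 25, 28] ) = 140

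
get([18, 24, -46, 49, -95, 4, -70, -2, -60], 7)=-2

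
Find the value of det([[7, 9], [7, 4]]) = -35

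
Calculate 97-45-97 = -45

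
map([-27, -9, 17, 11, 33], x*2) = [-54, -18, 34, 22, 66]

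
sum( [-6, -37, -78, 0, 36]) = (-6) + (-37) + (-78) + 0 + 36
= -85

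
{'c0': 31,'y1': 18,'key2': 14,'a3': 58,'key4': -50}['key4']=-50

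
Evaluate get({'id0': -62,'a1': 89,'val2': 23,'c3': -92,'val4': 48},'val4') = 48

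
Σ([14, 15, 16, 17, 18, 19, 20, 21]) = 140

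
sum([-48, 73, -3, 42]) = (-48) + 73 + (-3) + 42
= 64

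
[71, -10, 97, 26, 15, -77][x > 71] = keep x where x > 71: 71✗, -10✗, 97✓, 26✗, 15✗, -77✗
= [97]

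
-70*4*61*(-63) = 1076040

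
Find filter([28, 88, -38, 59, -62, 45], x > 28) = keep x where x > 28: 28✗, 88✓, -38✗, 59✓, -62✗, 45✓
= [88, 59, 45]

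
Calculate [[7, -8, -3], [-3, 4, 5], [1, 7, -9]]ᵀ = [[7, -3, 1], [-8, 4, 7], [-3, 5, -9]]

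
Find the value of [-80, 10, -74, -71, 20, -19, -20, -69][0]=-80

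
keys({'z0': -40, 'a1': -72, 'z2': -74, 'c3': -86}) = ['z0', 'a1', 'z2', 'c3']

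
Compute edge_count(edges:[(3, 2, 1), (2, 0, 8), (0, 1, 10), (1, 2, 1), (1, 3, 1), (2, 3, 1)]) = 6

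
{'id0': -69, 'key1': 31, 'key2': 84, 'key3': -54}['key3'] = -54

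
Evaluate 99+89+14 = 202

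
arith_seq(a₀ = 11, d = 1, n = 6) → [11, 12, 13, 14, 15, 16]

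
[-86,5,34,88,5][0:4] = [-86, 5, 34, 88]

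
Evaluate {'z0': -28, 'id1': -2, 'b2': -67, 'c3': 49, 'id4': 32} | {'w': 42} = {'z0': -28, 'id1': -2, 'b2': -67, 'c3': 49, 'id4': 32, 'w': 42}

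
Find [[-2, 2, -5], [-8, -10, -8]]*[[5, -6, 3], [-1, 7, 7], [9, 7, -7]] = C[0][0] = (-2)*(5) + (2)*(-1) + (-5)*(9) = -57
C[0][1] = (-2)*(-6) + (2)*(7) + (-5)*(7) = -9
C[0][2] = (-2)*(3) + (2)*(7) + (-5)*(-7) = 43
C[1][0] = (-8)*(5) + (-10)*(-1) + (-8)*(9) = -102
C[1][1] = (-8)*(-6) + (-10)*(7) + (-8)*(7) = -78
C[1][2] = (-8)*(3) + (-10)*(7) + (-8)*(-7) = -38
= [[-57, -9, 43], [-102, -78, -38]]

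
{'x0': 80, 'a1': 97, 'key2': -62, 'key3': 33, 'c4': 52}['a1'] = 97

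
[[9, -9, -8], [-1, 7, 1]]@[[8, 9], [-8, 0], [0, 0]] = C[0][0] = (9)*(8) + (-9)*(-8) + (-8)*(0) = 144
C[0][1] = (9)*(9) + (-9)*(0) + (-8)*(0) = 81
C[1][0] = (-1)*(8) + (7)*(-8) + (1)*(0) = -64
C[1][1] = (-1)*(9) + (7)*(0) + (1)*(0) = -9
= [[144, 81], [-64, -9]]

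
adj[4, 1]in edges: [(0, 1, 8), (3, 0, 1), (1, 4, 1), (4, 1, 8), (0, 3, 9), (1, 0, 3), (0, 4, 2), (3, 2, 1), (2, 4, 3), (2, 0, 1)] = 8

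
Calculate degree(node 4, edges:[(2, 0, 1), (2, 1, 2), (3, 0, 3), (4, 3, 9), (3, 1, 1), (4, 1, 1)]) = incident: (4,3), (4,1)
= 2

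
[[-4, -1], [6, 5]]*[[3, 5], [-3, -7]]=[[-9, -13], [3, -5]]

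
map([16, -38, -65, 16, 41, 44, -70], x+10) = [26, -28, -55, 26, 51, 54, -60]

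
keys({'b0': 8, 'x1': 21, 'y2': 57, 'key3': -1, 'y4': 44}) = ['b0', 'x1', 'y2', 'key3', 'y4']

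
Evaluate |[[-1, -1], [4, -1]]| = 5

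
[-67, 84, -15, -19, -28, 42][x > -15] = [84, 42]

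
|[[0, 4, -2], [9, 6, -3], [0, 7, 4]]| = -270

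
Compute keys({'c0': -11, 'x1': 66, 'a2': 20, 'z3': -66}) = ['c0', 'x1', 'a2', 'z3']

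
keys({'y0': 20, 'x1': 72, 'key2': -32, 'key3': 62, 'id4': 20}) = ['y0', 'x1', 'key2', 'key3', 'id4']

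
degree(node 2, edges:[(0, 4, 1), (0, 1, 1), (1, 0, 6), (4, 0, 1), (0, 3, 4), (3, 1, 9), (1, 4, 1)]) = incident: none
= 0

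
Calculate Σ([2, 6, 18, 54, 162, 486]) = 2 + 6 + 18 + 54 + 162 + 486
= 728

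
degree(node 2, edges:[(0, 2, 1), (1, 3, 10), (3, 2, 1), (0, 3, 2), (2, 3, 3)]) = incident: (0,2), (3,2), (2,3)
= 3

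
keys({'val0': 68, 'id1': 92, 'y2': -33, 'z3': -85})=['val0', 'id1', 'y2', 'z3']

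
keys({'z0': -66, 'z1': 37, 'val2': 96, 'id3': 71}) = ['z0', 'z1', 'val2', 'id3']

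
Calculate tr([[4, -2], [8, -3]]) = diagonal: 4 + (-3)
= 1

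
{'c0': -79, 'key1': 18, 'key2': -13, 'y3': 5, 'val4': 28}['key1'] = 18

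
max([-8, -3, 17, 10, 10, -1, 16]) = 17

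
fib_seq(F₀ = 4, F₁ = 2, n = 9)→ F_2 = F_1 + F_0 = 6
F_3 = F_2 + F_1 = 8
F_4 = F_3 + F_2 = 14
...
= [4, 2, 6, 8, 14, 22, 36, 58, 94]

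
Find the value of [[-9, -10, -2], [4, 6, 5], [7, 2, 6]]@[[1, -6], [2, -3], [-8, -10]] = C[0][0] = (-9)*(1) + (-10)*(2) + (-2)*(-8) = -13
C[0][1] = (-9)*(-6) + (-10)*(-3) + (-2)*(-10) = 104
C[1][0] = (4)*(1) + (6)*(2) + (5)*(-8) = -24
C[1][1] = (4)*(-6) + (6)*(-3) + (5)*(-10) = -92
C[2][0] = (7)*(1) + (2)*(2) + (6)*(-8) = -37
C[2][1] = (7)*(-6) + (2)*(-3) + (6)*(-10) = -108
= [[-13, 104], [-24, -92], [-37, -108]]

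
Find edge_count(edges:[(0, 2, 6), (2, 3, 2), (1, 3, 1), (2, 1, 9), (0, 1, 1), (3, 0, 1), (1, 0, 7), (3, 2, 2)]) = 8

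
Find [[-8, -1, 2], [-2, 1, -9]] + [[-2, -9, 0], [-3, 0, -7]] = [[-10, -10, 2], [-5, 1, -16]]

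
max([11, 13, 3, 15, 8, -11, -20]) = 15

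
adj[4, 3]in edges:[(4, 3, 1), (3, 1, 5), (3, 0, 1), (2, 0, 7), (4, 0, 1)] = 1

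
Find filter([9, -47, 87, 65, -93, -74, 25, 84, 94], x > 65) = [87, 84, 94]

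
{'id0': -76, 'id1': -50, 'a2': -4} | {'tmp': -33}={'id0': -76, 'id1': -50, 'a2': -4, 'tmp': -33}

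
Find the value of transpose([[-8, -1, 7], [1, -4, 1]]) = [[-8, 1], [-1, -4], [7, 1]]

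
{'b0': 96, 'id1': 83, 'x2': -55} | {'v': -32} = {'b0': 96, 'id1': 83, 'x2': -55, 'v': -32}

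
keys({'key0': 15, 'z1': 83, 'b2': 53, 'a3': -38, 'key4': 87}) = ['key0', 'z1', 'b2', 'a3', 'key4']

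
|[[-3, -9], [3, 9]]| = 0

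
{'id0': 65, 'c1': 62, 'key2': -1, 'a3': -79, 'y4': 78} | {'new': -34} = {'id0': 65, 'c1': 62, 'key2': -1, 'a3': -79, 'y4': 78, 'new': -34}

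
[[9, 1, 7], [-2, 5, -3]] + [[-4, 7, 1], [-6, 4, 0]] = [[5, 8, 8], [-8, 9, -3]]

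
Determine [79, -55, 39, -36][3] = -36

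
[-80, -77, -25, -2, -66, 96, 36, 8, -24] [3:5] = [-2, -66]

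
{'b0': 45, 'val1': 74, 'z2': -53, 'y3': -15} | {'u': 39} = {'b0': 45, 'val1': 74, 'z2': -53, 'y3': -15, 'u': 39}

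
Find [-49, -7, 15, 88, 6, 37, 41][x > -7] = [15, 88, 6, 37, 41]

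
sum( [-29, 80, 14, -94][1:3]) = 94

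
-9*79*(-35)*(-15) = -373275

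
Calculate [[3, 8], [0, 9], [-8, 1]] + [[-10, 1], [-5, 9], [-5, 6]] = [[-7, 9], [-5, 18], [-13, 7]]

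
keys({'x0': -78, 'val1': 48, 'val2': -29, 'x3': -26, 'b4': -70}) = ['x0', 'val1', 'val2', 'x3', 'b4']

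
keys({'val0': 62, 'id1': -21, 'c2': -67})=['val0', 'id1', 'c2']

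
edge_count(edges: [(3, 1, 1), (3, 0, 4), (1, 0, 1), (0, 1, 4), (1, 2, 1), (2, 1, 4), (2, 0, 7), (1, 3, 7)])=8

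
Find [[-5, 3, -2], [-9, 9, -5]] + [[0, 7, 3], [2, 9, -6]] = [[-5, 10, 1], [-7, 18, -11]]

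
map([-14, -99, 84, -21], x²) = [196, 9801, 7056, 441]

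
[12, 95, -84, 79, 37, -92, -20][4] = 37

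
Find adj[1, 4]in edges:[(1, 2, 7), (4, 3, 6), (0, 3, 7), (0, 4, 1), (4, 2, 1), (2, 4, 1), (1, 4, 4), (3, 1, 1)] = 4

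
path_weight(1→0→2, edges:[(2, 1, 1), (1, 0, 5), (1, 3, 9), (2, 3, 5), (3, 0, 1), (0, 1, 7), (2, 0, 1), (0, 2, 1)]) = w(1→0)=5 + w(0→2)=1
= 6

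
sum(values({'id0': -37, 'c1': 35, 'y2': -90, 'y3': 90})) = -2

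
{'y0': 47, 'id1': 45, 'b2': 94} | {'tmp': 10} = {'y0': 47, 'id1': 45, 'b2': 94, 'tmp': 10}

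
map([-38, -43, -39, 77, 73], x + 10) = -38+10=-28, -43+10=-33, -39+10=-29, 77+10=87, 73+10=83
= [-28, -33, -29, 87, 83]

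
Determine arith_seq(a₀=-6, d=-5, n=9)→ [-6, -11, -16, -21, -26, -31, -36, -41, -46]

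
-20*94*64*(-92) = 11069440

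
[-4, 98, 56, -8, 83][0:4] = [-4, 98, 56, -8]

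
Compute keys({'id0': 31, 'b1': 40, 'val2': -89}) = ['id0', 'b1', 'val2']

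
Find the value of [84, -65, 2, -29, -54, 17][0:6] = [84, -65, 2, -29, -54, 17]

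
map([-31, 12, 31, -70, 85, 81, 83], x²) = [961, 144, 961, 4900, 7225, 6561, 6889]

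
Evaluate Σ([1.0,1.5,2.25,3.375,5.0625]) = 13.1875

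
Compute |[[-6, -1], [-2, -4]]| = 22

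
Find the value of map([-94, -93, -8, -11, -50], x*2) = -94*2=-188, -93*2=-186, -8*2=-16, -11*2=-22, -50*2=-100
= [-188, -186, -16, -22, -100]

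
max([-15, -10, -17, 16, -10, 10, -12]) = 16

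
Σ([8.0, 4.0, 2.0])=8.0 + 4.0 + 2.0
= 14.0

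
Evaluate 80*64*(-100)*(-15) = 7680000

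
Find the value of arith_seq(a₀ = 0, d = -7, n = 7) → [0, -7, -14, -21, -28, -35, -42]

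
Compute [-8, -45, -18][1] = -45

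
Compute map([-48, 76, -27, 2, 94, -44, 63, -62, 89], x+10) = -48+10=-38, 76+10=86, -27+10=-17, 2+10=12, 94+10=104, -44+10=-34, 63+10=73, -62+10=-52, 89+10=99
= [-38, 86, -17, 12, 104, -34, 73, -52, 99]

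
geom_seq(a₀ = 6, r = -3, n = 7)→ [6, -18, 54, -162, 486, -1458, 4374]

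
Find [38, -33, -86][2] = -86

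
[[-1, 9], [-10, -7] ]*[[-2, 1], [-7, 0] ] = [[-61, -1], [69, -10]]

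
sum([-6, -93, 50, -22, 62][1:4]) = -65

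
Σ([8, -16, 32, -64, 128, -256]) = 8 + -16 + 32 + -64 + 128 + -256
= -168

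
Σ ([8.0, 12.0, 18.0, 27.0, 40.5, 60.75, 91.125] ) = 257.375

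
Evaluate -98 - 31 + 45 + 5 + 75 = -4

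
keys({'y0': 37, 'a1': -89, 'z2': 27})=['y0', 'a1', 'z2']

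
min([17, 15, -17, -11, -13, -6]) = -17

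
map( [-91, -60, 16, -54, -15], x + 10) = -91+10=-81, -60+10=-50, 16+10=26, -54+10=-44, -15+10=-5
= [-81, -50, 26, -44, -5]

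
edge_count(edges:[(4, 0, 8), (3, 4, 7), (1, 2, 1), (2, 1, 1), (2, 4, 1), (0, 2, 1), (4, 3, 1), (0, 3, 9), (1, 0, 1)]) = 9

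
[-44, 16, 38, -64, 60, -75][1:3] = [16, 38]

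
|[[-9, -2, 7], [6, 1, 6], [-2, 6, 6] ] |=(1)*(-9)*det([[1, 6], [6, 6]]) + (-1)*(-2)*det([[6, 6], [-2, 6]]) + (1)*(7)*det([[6, 1], [-2, 6]])
= 270 + 96 + 266
= 632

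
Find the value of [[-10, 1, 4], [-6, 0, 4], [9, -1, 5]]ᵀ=[[-10, -6, 9], [1, 0, -1], [4, 4, 5]]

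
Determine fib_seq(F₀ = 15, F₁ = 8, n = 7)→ F_2 = F_1 + F_0 = 23
F_3 = F_2 + F_1 = 31
F_4 = F_3 + F_2 = 54
...
= [15, 8, 23, 31, 54, 85, 139]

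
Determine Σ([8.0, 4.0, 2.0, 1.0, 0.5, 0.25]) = 8.0 + 4.0 + 2.0 + 1.0 + 0.5 + 0.25
= 15.75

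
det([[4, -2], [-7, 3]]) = -2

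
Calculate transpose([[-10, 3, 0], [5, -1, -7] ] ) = [[-10, 5], [3, -1], [0, -7]]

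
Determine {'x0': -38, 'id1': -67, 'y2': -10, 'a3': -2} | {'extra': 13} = {'x0': -38, 'id1': -67, 'y2': -10, 'a3': -2, 'extra': 13}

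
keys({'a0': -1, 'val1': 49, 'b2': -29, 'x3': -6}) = ['a0', 'val1', 'b2', 'x3']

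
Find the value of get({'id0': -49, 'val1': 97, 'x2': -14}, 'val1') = 97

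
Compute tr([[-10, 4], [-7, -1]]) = diagonal: (-10) + (-1)
= -11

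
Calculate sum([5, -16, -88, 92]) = 5 + (-16) + (-88) + 92
= -7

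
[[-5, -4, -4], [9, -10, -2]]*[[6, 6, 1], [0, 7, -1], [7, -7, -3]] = [[-58, -30, 11], [40, -2, 25]]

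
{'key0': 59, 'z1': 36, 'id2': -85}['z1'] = 36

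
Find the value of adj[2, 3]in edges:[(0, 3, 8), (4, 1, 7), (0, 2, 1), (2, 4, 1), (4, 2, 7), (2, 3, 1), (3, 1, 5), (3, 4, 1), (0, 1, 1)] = 1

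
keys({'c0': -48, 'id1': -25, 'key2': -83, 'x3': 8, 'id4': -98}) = ['c0', 'id1', 'key2', 'x3', 'id4']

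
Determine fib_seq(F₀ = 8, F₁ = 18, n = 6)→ [8, 18, 26, 44, 70, 114]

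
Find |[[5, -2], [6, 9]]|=(5)*(9) - (-2)*(6)
= 57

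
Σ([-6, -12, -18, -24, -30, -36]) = (-6) + (-12) + (-18) + (-24) + (-30) + (-36)
= -126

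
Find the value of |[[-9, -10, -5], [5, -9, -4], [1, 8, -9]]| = -1672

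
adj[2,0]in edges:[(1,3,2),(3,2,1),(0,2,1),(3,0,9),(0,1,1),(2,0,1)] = 1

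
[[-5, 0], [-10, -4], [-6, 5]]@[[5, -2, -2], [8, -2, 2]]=C[0][0] = (-5)*(5) + (0)*(8) = -25
C[0][1] = (-5)*(-2) + (0)*(-2) = 10
C[0][2] = (-5)*(-2) + (0)*(2) = 10
C[1][0] = (-10)*(5) + (-4)*(8) = -82
C[1][1] = (-10)*(-2) + (-4)*(-2) = 28
C[1][2] = (-10)*(-2) + (-4)*(2) = 12
... (3 more cells)
= [[-25, 10, 10], [-82, 28, 12], [10, 2, 22]]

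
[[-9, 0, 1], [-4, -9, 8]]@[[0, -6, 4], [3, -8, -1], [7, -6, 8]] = [[7, 48, -28], [29, 48, 57]]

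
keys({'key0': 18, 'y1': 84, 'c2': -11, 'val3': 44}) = ['key0', 'y1', 'c2', 'val3']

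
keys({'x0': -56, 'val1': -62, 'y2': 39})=['x0', 'val1', 'y2']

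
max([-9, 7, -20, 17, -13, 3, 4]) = 17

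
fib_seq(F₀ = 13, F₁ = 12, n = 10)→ [13, 12, 25, 37, 62, 99, 161, 260, 421, 681]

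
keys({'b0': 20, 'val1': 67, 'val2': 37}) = ['b0', 'val1', 'val2']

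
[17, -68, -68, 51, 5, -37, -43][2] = -68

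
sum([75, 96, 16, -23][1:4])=89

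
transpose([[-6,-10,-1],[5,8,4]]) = [[-6, 5], [-10, 8], [-1, 4]]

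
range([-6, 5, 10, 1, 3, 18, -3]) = 24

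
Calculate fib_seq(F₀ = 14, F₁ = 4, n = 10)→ [14, 4, 18, 22, 40, 62, 102, 164, 266, 430]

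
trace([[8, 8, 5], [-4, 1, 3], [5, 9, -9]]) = diagonal: 8 + 1 + (-9)
= 0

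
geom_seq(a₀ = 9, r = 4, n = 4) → a_0 = 9*4^0 = 9
a_1 = 9*4^1 = 36
a_2 = 9*4^2 = 144
...
= [9, 36, 144, 576]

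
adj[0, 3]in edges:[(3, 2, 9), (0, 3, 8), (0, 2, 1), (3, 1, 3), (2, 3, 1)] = 8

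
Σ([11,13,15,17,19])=11 + 13 + 15 + 17 + 19
= 75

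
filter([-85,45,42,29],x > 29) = [45, 42]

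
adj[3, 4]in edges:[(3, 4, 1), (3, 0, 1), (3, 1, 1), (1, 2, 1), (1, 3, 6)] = 1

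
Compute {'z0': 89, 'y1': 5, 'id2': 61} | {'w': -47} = {'z0': 89, 'y1': 5, 'id2': 61, 'w': -47}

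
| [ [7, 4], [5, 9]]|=(7)*(9) - (4)*(5)
= 43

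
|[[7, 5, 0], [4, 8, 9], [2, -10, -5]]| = (1)*(7)*det([[8, 9], [-10, -5]]) + (-1)*(5)*det([[4, 9], [2, -5]]) + (1)*(0)*det([[4, 8], [2, -10]])
= 350 + 190 + 0
= 540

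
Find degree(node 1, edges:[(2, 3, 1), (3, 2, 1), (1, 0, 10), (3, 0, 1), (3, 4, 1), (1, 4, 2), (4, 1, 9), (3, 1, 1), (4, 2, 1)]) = 4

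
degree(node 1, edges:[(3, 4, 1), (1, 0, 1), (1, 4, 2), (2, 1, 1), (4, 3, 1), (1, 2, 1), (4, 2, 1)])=incident: (1,0), (1,4), (2,1), (1,2)
= 4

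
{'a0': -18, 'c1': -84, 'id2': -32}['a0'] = -18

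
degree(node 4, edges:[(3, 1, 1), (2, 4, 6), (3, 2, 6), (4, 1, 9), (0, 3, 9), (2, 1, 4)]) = 2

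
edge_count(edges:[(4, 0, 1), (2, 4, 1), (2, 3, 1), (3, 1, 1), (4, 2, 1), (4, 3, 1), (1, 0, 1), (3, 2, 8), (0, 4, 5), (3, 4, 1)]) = 10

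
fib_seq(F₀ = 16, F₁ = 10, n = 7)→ F_2 = F_1 + F_0 = 26
F_3 = F_2 + F_1 = 36
F_4 = F_3 + F_2 = 62
...
= [16, 10, 26, 36, 62, 98, 160]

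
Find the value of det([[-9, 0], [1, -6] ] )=54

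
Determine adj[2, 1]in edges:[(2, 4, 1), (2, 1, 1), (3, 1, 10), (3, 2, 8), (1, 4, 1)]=1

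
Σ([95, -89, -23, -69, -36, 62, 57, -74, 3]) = 95 + (-89) + (-23) + (-69) + (-36) + 62 + 57 + (-74) + 3
= -74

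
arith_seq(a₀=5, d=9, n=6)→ [5, 14, 23, 32, 41, 50]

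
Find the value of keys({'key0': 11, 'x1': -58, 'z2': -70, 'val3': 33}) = ['key0', 'x1', 'z2', 'val3']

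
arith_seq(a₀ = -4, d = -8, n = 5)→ a_0 = -4 + 0*-8 = -4
a_1 = -4 + 1*-8 = -12
a_2 = -4 + 2*-8 = -20
...
= [-4, -12, -20, -28, -36]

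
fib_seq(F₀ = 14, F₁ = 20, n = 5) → F_2 = F_1 + F_0 = 34
F_3 = F_2 + F_1 = 54
F_4 = F_3 + F_2 = 88
= [14, 20, 34, 54, 88]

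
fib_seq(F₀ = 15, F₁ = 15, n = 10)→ [15, 15, 30, 45, 75, 120, 195, 315, 510, 825]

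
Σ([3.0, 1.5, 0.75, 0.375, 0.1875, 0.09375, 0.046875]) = 5.953125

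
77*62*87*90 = 37380420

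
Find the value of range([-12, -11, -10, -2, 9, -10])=21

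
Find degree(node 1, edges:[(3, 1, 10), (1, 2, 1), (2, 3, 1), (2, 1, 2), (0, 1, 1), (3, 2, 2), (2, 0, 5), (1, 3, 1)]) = 5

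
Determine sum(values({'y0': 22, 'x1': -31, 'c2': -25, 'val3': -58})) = -92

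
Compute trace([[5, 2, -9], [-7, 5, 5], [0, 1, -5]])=5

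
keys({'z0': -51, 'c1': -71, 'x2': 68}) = ['z0', 'c1', 'x2']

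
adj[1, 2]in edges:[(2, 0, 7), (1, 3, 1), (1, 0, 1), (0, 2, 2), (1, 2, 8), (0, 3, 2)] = 8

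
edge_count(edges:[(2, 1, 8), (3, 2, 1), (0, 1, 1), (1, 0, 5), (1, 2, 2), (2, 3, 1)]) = 6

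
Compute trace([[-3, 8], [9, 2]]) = diagonal: (-3) + 2
= -1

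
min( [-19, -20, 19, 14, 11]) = -20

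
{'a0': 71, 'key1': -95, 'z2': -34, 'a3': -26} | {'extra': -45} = {'a0': 71, 'key1': -95, 'z2': -34, 'a3': -26, 'extra': -45}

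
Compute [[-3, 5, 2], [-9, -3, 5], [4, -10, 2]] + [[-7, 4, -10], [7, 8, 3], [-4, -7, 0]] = [[-10, 9, -8], [-2, 5, 8], [0, -17, 2]]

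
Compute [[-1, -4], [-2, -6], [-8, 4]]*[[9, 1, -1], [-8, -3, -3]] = [[23, 11, 13], [30, 16, 20], [-104, -20, -4]]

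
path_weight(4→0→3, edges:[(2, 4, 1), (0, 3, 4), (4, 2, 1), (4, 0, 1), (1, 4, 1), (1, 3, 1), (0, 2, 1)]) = w(4→0)=1 + w(0→3)=4
= 5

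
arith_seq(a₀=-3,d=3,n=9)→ [-3, 0, 3, 6, 9, 12, 15, 18, 21]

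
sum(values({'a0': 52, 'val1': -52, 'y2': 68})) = 68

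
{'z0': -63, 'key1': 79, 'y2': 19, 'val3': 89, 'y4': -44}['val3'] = 89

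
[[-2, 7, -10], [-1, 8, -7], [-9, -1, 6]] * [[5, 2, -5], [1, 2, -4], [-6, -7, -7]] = [[57, 80, 52], [45, 63, 22], [-82, -62, 7]]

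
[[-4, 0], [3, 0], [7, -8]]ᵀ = [[-4, 3, 7], [0, 0, -8]]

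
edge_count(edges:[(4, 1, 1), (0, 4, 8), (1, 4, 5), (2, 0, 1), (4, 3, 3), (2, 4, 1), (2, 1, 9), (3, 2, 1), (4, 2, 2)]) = 9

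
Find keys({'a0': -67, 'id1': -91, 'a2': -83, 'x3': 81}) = ['a0', 'id1', 'a2', 'x3']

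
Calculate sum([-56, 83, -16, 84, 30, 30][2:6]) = slice → [-16, 84, 30, 30]
(-16) + 84 + 30 + 30
= 128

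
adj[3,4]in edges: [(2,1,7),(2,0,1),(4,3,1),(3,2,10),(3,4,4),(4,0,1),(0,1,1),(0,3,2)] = 4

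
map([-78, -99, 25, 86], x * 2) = -78*2=-156, -99*2=-198, 25*2=50, 86*2=172
= [-156, -198, 50, 172]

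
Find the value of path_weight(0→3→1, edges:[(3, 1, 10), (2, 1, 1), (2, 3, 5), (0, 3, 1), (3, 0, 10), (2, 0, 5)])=w(0→3)=1 + w(3→1)=10
= 11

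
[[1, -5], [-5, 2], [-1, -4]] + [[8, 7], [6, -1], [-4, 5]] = [[9, 2], [1, 1], [-5, 1]]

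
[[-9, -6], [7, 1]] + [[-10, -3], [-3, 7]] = [[-19, -9], [4, 8]]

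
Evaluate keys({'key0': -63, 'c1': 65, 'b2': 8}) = ['key0', 'c1', 'b2']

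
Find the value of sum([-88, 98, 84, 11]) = 105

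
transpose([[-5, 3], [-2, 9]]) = [[-5, -2], [3, 9]]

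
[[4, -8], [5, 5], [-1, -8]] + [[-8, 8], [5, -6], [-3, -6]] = [[-4, 0], [10, -1], [-4, -14]]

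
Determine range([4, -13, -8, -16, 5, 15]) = 31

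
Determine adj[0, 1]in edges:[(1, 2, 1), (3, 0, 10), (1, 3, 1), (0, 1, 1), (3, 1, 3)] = 1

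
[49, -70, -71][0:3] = [49, -70, -71]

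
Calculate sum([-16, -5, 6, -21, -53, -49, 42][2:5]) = -68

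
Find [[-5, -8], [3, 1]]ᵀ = [[-5, 3], [-8, 1]]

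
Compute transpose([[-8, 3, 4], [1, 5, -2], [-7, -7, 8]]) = [[-8, 1, -7], [3, 5, -7], [4, -2, 8]]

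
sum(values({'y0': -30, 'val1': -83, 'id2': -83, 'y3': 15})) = -181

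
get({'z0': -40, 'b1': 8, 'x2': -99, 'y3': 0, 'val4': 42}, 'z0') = -40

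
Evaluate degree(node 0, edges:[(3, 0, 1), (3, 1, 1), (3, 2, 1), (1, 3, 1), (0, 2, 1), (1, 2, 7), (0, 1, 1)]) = 3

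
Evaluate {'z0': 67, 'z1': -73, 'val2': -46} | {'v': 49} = {'z0': 67, 'z1': -73, 'val2': -46, 'v': 49}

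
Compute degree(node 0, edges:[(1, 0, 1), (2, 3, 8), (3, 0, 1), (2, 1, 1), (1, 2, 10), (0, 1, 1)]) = 3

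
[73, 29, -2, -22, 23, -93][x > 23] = [73, 29]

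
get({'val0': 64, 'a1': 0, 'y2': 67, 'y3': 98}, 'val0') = 64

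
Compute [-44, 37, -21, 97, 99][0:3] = [-44, 37, -21]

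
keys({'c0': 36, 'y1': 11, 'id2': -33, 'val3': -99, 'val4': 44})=['c0', 'y1', 'id2', 'val3', 'val4']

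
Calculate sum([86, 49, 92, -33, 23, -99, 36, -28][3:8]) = -101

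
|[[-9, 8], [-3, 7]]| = (-9)*(7) - (8)*(-3)
= -39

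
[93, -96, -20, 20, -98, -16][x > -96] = [93, -20, 20, -16]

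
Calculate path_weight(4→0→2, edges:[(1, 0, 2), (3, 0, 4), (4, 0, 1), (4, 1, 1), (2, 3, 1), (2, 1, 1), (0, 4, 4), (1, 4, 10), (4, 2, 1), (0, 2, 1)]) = 2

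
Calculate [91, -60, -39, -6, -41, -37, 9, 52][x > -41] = [91, -39, -6, -37, 9, 52]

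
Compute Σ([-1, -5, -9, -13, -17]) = -45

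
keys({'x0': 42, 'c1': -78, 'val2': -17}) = ['x0', 'c1', 'val2']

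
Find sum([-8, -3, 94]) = 83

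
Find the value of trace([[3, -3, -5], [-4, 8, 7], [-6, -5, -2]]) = diagonal: 3 + 8 + (-2)
= 9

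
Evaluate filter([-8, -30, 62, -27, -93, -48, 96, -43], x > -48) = keep x where x > -48: -8✓, -30✓, 62✓, -27✓, -93✗, -48✗, 96✓, -43✓
= [-8, -30, 62, -27, 96, -43]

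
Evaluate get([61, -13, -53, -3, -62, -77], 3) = -3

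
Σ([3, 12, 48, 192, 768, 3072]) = 3 + 12 + 48 + 192 + 768 + 3072
= 4095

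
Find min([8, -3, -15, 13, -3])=-15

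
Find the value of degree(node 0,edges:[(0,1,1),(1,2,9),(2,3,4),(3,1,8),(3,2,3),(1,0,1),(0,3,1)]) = 3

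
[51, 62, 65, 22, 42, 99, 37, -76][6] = 37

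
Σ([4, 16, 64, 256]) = 4 + 16 + 64 + 256
= 340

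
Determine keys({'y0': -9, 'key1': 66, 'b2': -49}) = ['y0', 'key1', 'b2']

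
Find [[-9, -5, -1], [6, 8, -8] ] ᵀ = [[-9, 6], [-5, 8], [-1, -8]]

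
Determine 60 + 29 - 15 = 74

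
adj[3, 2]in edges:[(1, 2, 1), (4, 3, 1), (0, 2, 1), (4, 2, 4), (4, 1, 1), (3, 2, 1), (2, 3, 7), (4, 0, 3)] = 1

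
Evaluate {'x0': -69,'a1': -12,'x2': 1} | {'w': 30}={'x0': -69, 'a1': -12, 'x2': 1, 'w': 30}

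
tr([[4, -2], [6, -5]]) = diagonal: 4 + (-5)
= -1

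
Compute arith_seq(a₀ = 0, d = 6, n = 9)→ a_0 = 0 + 0*6 = 0
a_1 = 0 + 1*6 = 6
a_2 = 0 + 2*6 = 12
...
= [0, 6, 12, 18, 24, 30, 36, 42, 48]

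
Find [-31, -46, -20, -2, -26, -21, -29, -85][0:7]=[-31, -46, -20, -2, -26, -21, -29]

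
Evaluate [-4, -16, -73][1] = -16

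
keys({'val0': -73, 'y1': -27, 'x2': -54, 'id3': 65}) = ['val0', 'y1', 'x2', 'id3']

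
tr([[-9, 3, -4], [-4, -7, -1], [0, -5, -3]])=-19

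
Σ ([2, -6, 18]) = 2 + -6 + 18
= 14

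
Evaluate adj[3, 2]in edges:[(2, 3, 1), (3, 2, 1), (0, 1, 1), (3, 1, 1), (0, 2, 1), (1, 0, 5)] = 1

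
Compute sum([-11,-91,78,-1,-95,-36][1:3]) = slice → [-91, 78]
(-91) + 78
= -13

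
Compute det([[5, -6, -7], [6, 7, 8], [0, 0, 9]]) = 639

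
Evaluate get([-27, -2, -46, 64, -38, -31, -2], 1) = -2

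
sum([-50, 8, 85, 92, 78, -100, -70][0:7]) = 43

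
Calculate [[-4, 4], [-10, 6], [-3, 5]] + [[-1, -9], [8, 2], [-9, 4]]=[[-5, -5], [-2, 8], [-12, 9]]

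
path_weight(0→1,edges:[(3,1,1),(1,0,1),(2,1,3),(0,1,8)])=8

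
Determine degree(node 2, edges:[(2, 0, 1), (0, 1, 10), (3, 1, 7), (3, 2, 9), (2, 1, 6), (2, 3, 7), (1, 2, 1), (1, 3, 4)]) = incident: (2,0), (3,2), (2,1), (2,3), (1,2)
= 5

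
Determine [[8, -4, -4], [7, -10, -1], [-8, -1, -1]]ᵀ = [[8, 7, -8], [-4, -10, -1], [-4, -1, -1]]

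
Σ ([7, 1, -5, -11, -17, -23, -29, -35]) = -112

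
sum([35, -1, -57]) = 35 + (-1) + (-57)
= -23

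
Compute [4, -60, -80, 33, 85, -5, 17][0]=4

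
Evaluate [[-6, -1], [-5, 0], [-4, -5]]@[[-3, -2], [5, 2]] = [[13, 10], [15, 10], [-13, -2]]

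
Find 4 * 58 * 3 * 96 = 66816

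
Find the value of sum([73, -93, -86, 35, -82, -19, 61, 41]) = 73 + (-93) + (-86) + 35 + (-82) + (-19) + 61 + 41
= -70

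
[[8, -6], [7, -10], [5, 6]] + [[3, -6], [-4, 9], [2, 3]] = [[11, -12], [3, -1], [7, 9]]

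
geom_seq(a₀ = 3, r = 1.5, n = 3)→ a_0 = 3*1.5^0 = 3.0
a_1 = 3*1.5^1 = 4.5
a_2 = 3*1.5^2 = 6.75
= [3.0, 4.5, 6.75]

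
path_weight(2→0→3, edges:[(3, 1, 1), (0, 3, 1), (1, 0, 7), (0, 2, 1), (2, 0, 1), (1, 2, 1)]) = 2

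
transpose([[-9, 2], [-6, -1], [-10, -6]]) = [[-9, -6, -10], [2, -1, -6]]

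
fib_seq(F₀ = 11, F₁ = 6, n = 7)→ F_2 = F_1 + F_0 = 17
F_3 = F_2 + F_1 = 23
F_4 = F_3 + F_2 = 40
...
= [11, 6, 17, 23, 40, 63, 103]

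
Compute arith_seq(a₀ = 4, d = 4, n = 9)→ [4, 8, 12, 16, 20, 24, 28, 32, 36]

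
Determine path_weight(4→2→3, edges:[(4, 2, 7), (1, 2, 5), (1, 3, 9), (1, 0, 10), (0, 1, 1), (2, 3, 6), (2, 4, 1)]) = 13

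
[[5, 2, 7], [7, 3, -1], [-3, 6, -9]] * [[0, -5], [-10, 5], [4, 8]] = [[8, 41], [-34, -28], [-96, -27]]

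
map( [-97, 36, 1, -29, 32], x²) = (-97)²=9409, (36)²=1296, (1)²=1, (-29)²=841, (32)²=1024
= [9409, 1296, 1, 841, 1024]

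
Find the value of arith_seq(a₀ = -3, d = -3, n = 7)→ [-3, -6, -9, -12, -15, -18, -21]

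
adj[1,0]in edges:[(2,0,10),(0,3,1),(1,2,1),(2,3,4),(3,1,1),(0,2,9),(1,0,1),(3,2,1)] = 1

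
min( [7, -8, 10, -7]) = -8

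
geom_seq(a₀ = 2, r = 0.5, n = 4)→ [2.0, 1.0, 0.5, 0.25]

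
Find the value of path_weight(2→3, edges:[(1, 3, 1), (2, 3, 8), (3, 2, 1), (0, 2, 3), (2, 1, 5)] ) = w(2→3)=8
= 8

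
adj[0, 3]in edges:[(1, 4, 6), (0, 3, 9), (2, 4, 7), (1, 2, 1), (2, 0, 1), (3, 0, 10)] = 9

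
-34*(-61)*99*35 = 7186410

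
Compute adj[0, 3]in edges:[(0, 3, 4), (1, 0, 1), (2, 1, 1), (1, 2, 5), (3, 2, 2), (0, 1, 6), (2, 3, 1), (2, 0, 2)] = 4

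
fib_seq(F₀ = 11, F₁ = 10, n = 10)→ F_2 = F_1 + F_0 = 21
F_3 = F_2 + F_1 = 31
F_4 = F_3 + F_2 = 52
...
= [11, 10, 21, 31, 52, 83, 135, 218, 353, 571]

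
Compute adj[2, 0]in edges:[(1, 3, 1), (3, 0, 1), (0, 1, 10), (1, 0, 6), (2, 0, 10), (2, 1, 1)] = 10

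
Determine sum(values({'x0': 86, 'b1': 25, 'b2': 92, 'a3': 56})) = 259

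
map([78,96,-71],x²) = [6084, 9216, 5041]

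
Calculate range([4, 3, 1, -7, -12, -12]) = 16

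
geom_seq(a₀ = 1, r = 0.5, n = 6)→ [1.0, 0.5, 0.25, 0.125, 0.0625, 0.03125]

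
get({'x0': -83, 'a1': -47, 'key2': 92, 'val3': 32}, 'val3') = 32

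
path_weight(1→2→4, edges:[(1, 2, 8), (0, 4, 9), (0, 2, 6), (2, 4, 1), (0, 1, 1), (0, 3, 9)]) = 9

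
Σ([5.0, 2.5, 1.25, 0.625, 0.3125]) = 9.6875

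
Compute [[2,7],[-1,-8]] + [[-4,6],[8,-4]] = [[-2, 13], [7, -12]]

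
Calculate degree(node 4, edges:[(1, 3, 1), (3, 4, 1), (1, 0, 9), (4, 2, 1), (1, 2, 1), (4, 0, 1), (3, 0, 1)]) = 3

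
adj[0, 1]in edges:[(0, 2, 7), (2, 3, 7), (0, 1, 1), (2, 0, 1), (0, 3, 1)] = 1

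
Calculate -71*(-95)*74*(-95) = -47417350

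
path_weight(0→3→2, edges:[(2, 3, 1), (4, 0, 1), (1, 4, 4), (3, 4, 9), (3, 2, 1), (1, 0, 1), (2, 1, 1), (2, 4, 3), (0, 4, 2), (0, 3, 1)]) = w(0→3)=1 + w(3→2)=1
= 2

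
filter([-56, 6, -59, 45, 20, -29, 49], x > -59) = [-56, 6, 45, 20, -29, 49]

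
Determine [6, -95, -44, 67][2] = -44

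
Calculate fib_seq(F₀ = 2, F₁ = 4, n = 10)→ [2, 4, 6, 10, 16, 26, 42, 68, 110, 178]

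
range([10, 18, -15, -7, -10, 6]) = 33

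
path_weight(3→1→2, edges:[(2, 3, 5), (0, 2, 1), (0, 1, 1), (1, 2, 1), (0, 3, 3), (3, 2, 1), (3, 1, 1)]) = 2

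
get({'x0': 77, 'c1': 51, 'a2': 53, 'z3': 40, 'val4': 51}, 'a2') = 53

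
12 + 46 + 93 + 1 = 152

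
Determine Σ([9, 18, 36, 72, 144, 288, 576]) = 1143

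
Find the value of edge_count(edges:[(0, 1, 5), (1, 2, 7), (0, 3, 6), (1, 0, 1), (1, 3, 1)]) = 5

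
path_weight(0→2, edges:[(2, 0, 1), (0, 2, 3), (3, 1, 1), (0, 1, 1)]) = 3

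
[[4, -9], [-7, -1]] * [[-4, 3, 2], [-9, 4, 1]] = C[0][0] = (4)*(-4) + (-9)*(-9) = 65
C[0][1] = (4)*(3) + (-9)*(4) = -24
C[0][2] = (4)*(2) + (-9)*(1) = -1
C[1][0] = (-7)*(-4) + (-1)*(-9) = 37
C[1][1] = (-7)*(3) + (-1)*(4) = -25
C[1][2] = (-7)*(2) + (-1)*(1) = -15
= [[65, -24, -1], [37, -25, -15]]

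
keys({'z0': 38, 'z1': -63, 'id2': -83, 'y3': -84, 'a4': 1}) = ['z0', 'z1', 'id2', 'y3', 'a4']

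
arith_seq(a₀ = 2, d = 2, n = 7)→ a_0 = 2 + 0*2 = 2
a_1 = 2 + 1*2 = 4
a_2 = 2 + 2*2 = 6
...
= [2, 4, 6, 8, 10, 12, 14]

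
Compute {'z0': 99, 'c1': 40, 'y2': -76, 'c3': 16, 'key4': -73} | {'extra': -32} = {'z0': 99, 'c1': 40, 'y2': -76, 'c3': 16, 'key4': -73, 'extra': -32}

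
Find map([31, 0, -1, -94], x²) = [961, 0, 1, 8836]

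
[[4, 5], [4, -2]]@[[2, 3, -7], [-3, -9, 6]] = [[-7, -33, 2], [14, 30, -40]]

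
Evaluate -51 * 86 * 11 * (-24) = 1157904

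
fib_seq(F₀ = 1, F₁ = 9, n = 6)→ [1, 9, 10, 19, 29, 48]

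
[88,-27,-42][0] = 88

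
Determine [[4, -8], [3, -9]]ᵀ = [[4, 3], [-8, -9]]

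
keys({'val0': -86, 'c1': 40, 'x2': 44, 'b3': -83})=['val0', 'c1', 'x2', 'b3']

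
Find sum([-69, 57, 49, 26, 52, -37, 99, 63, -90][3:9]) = slice → [26, 52, -37, 99, 63, -90]
26 + 52 + (-37) + 99 + 63 + (-90)
= 113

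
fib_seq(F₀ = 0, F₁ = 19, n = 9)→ [0, 19, 19, 38, 57, 95, 152, 247, 399]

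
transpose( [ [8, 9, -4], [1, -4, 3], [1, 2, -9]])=[[8, 1, 1], [9, -4, 2], [-4, 3, -9]]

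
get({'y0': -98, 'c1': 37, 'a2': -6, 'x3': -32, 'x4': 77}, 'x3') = -32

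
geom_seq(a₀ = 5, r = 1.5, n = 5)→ [5.0, 7.5, 11.25, 16.875, 25.3125]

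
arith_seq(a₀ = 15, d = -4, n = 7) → a_0 = 15 + 0*-4 = 15
a_1 = 15 + 1*-4 = 11
a_2 = 15 + 2*-4 = 7
...
= [15, 11, 7, 3, -1, -5, -9]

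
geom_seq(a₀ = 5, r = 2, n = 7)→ [5, 10, 20, 40, 80, 160, 320]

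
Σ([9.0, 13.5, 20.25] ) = 9.0 + 13.5 + 20.25
= 42.75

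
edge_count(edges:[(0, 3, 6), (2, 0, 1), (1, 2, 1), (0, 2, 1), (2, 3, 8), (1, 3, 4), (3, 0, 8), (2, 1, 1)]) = 8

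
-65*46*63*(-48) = 9041760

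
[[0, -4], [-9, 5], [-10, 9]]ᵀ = [[0, -9, -10], [-4, 5, 9]]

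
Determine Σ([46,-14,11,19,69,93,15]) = 239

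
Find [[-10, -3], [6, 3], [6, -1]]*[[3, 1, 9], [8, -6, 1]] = C[0][0] = (-10)*(3) + (-3)*(8) = -54
C[0][1] = (-10)*(1) + (-3)*(-6) = 8
C[0][2] = (-10)*(9) + (-3)*(1) = -93
C[1][0] = (6)*(3) + (3)*(8) = 42
C[1][1] = (6)*(1) + (3)*(-6) = -12
C[1][2] = (6)*(9) + (3)*(1) = 57
... (3 more cells)
= [[-54, 8, -93], [42, -12, 57], [10, 12, 53]]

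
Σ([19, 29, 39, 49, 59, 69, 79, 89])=19 + 29 + 39 + 49 + 59 + 69 + 79 + 89
= 432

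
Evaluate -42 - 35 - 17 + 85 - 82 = -91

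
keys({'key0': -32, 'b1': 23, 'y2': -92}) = ['key0', 'b1', 'y2']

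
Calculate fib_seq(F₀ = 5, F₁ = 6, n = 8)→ F_2 = F_1 + F_0 = 11
F_3 = F_2 + F_1 = 17
F_4 = F_3 + F_2 = 28
...
= [5, 6, 11, 17, 28, 45, 73, 118]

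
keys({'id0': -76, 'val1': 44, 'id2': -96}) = ['id0', 'val1', 'id2']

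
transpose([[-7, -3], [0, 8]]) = [[-7, 0], [-3, 8]]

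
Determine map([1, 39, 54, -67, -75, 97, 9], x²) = [1, 1521, 2916, 4489, 5625, 9409, 81]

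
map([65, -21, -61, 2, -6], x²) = [4225, 441, 3721, 4, 36]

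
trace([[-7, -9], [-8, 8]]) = diagonal: (-7) + 8
= 1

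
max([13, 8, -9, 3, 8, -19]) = 13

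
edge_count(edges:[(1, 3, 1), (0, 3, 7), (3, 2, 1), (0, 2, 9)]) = 4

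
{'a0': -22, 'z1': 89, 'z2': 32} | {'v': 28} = {'a0': -22, 'z1': 89, 'z2': 32, 'v': 28}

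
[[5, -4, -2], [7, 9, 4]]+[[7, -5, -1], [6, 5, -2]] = [[12, -9, -3], [13, 14, 2]]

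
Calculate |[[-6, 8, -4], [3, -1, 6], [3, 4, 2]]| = 192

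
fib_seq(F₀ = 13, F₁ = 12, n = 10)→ [13, 12, 25, 37, 62, 99, 161, 260, 421, 681]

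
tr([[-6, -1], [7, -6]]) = diagonal: (-6) + (-6)
= -12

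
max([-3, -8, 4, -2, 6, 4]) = 6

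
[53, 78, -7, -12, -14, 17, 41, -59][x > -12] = keep x where x > -12: 53✓, 78✓, -7✓, -12✗, -14✗, 17✓, 41✓, -59✗
= [53, 78, -7, 17, 41]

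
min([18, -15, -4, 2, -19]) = -19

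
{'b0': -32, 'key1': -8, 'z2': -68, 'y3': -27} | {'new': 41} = {'b0': -32, 'key1': -8, 'z2': -68, 'y3': -27, 'new': 41}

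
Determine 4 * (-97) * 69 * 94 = -2516568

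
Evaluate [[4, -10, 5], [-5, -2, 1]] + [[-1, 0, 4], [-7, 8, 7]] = [[3, -10, 9], [-12, 6, 8]]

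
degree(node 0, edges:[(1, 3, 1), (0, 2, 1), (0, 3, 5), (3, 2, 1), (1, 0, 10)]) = incident: (0,2), (0,3), (1,0)
= 3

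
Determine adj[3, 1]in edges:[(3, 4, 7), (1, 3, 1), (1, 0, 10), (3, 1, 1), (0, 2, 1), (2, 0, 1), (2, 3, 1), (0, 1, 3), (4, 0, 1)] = 1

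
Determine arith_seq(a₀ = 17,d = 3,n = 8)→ [17, 20, 23, 26, 29, 32, 35, 38]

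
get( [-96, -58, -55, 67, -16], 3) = 67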